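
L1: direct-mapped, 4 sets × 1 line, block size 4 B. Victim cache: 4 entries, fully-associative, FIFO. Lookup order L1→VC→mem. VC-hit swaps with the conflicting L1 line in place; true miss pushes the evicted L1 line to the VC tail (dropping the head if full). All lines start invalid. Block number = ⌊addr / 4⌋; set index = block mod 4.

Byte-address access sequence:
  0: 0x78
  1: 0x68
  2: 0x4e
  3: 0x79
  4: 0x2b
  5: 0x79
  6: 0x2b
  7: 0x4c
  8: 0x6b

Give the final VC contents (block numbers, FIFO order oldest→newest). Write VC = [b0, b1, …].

#0 0x78→b30/s2 MISS; vc=[]
#1 0x68→b26/s2 MISS; vc=[30]
#2 0x4e→b19/s3 MISS; vc=[30]
#3 0x79→b30/s2 VC-HIT; vc=[26]
#4 0x2b→b10/s2 MISS; vc=[26,30]
#5 0x79→b30/s2 VC-HIT; vc=[26,10]
#6 0x2b→b10/s2 VC-HIT; vc=[26,30]
#7 0x4c→b19/s3 L1-HIT; vc=[26,30]
#8 0x6b→b26/s2 VC-HIT; vc=[10,30]

VC = [10, 30]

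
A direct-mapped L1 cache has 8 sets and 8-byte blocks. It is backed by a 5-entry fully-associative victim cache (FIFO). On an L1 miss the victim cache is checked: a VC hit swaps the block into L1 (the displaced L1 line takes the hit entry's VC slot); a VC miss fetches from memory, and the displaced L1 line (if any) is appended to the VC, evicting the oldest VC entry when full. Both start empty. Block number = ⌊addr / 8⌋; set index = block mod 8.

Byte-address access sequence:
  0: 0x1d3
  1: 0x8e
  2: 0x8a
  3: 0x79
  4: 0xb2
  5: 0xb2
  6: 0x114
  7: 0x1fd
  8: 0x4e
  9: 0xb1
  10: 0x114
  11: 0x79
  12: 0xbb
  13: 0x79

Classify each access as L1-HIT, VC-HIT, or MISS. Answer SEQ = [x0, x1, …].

SEQ = [MISS, MISS, L1-HIT, MISS, MISS, L1-HIT, MISS, MISS, MISS, L1-HIT, L1-HIT, VC-HIT, MISS, VC-HIT]

0: 0x1d3 (blk 58, set 2) → MISS  vc=[]
1: 0x8e (blk 17, set 1) → MISS  vc=[]
2: 0x8a (blk 17, set 1) → L1-HIT  vc=[]
3: 0x79 (blk 15, set 7) → MISS  vc=[]
4: 0xb2 (blk 22, set 6) → MISS  vc=[]
5: 0xb2 (blk 22, set 6) → L1-HIT  vc=[]
6: 0x114 (blk 34, set 2) → MISS  vc=[58]
7: 0x1fd (blk 63, set 7) → MISS  vc=[58, 15]
8: 0x4e (blk 9, set 1) → MISS  vc=[58, 15, 17]
9: 0xb1 (blk 22, set 6) → L1-HIT  vc=[58, 15, 17]
10: 0x114 (blk 34, set 2) → L1-HIT  vc=[58, 15, 17]
11: 0x79 (blk 15, set 7) → VC-HIT  vc=[58, 63, 17]
12: 0xbb (blk 23, set 7) → MISS  vc=[58, 63, 17, 15]
13: 0x79 (blk 15, set 7) → VC-HIT  vc=[58, 63, 17, 23]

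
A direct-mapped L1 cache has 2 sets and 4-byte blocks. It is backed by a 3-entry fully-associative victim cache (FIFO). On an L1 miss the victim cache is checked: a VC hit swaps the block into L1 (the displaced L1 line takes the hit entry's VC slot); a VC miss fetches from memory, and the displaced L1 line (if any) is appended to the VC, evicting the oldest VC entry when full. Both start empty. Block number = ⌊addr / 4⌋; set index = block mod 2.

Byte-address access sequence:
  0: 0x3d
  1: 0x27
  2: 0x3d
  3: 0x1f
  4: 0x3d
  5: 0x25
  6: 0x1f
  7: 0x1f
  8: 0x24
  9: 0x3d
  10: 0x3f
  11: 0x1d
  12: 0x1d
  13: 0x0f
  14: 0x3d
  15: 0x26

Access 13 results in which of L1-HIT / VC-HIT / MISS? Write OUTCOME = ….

  [0] addr=0x3d blk=15 s=1: MISS | VC []
  [1] addr=0x27 blk=9 s=1: MISS | VC [15]
  [2] addr=0x3d blk=15 s=1: VC-HIT | VC [9]
  [3] addr=0x1f blk=7 s=1: MISS | VC [9, 15]
  [4] addr=0x3d blk=15 s=1: VC-HIT | VC [9, 7]
  [5] addr=0x25 blk=9 s=1: VC-HIT | VC [15, 7]
  [6] addr=0x1f blk=7 s=1: VC-HIT | VC [15, 9]
  [7] addr=0x1f blk=7 s=1: L1-HIT | VC [15, 9]
  [8] addr=0x24 blk=9 s=1: VC-HIT | VC [15, 7]
  [9] addr=0x3d blk=15 s=1: VC-HIT | VC [9, 7]
  [10] addr=0x3f blk=15 s=1: L1-HIT | VC [9, 7]
  [11] addr=0x1d blk=7 s=1: VC-HIT | VC [9, 15]
  [12] addr=0x1d blk=7 s=1: L1-HIT | VC [9, 15]
  [13] addr=0xf blk=3 s=1: MISS | VC [9, 15, 7]
  [14] addr=0x3d blk=15 s=1: VC-HIT | VC [9, 3, 7]
  [15] addr=0x26 blk=9 s=1: VC-HIT | VC [15, 3, 7]

OUTCOME = MISS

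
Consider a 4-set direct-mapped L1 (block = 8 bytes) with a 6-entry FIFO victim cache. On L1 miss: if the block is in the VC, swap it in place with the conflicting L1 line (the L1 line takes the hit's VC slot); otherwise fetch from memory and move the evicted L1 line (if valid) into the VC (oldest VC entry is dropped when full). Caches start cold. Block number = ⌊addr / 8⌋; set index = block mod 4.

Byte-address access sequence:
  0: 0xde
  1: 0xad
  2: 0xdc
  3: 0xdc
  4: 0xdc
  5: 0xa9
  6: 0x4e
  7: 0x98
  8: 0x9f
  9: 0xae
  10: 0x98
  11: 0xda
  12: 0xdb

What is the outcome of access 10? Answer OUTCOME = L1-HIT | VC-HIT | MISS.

OUTCOME = L1-HIT

  [0] addr=0xde blk=27 s=3: MISS | VC []
  [1] addr=0xad blk=21 s=1: MISS | VC []
  [2] addr=0xdc blk=27 s=3: L1-HIT | VC []
  [3] addr=0xdc blk=27 s=3: L1-HIT | VC []
  [4] addr=0xdc blk=27 s=3: L1-HIT | VC []
  [5] addr=0xa9 blk=21 s=1: L1-HIT | VC []
  [6] addr=0x4e blk=9 s=1: MISS | VC [21]
  [7] addr=0x98 blk=19 s=3: MISS | VC [21, 27]
  [8] addr=0x9f blk=19 s=3: L1-HIT | VC [21, 27]
  [9] addr=0xae blk=21 s=1: VC-HIT | VC [9, 27]
  [10] addr=0x98 blk=19 s=3: L1-HIT | VC [9, 27]
  [11] addr=0xda blk=27 s=3: VC-HIT | VC [9, 19]
  [12] addr=0xdb blk=27 s=3: L1-HIT | VC [9, 19]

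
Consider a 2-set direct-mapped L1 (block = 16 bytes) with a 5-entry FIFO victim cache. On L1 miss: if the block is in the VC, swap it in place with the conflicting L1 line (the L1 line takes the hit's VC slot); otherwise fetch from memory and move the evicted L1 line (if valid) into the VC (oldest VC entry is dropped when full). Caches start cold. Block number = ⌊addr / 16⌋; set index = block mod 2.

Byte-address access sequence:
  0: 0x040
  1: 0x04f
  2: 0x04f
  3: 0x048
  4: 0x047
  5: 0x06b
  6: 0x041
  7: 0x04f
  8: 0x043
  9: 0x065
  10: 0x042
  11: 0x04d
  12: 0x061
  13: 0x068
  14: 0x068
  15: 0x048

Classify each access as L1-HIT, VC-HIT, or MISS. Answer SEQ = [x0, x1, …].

SEQ = [MISS, L1-HIT, L1-HIT, L1-HIT, L1-HIT, MISS, VC-HIT, L1-HIT, L1-HIT, VC-HIT, VC-HIT, L1-HIT, VC-HIT, L1-HIT, L1-HIT, VC-HIT]

#0 0x40→b4/s0 MISS; vc=[]
#1 0x4f→b4/s0 L1-HIT; vc=[]
#2 0x4f→b4/s0 L1-HIT; vc=[]
#3 0x48→b4/s0 L1-HIT; vc=[]
#4 0x47→b4/s0 L1-HIT; vc=[]
#5 0x6b→b6/s0 MISS; vc=[4]
#6 0x41→b4/s0 VC-HIT; vc=[6]
#7 0x4f→b4/s0 L1-HIT; vc=[6]
#8 0x43→b4/s0 L1-HIT; vc=[6]
#9 0x65→b6/s0 VC-HIT; vc=[4]
#10 0x42→b4/s0 VC-HIT; vc=[6]
#11 0x4d→b4/s0 L1-HIT; vc=[6]
#12 0x61→b6/s0 VC-HIT; vc=[4]
#13 0x68→b6/s0 L1-HIT; vc=[4]
#14 0x68→b6/s0 L1-HIT; vc=[4]
#15 0x48→b4/s0 VC-HIT; vc=[6]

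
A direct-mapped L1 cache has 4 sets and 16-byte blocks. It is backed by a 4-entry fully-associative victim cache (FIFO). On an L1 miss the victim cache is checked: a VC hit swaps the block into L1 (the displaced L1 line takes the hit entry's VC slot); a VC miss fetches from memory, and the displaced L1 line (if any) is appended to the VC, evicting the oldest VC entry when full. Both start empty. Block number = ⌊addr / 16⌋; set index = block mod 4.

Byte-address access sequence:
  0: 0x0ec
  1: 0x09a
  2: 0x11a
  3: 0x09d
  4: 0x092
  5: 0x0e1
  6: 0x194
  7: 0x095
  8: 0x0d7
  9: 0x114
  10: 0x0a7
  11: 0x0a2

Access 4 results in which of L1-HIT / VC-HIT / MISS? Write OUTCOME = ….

0: 0xec (blk 14, set 2) → MISS  vc=[]
1: 0x9a (blk 9, set 1) → MISS  vc=[]
2: 0x11a (blk 17, set 1) → MISS  vc=[9]
3: 0x9d (blk 9, set 1) → VC-HIT  vc=[17]
4: 0x92 (blk 9, set 1) → L1-HIT  vc=[17]
5: 0xe1 (blk 14, set 2) → L1-HIT  vc=[17]
6: 0x194 (blk 25, set 1) → MISS  vc=[17, 9]
7: 0x95 (blk 9, set 1) → VC-HIT  vc=[17, 25]
8: 0xd7 (blk 13, set 1) → MISS  vc=[17, 25, 9]
9: 0x114 (blk 17, set 1) → VC-HIT  vc=[13, 25, 9]
10: 0xa7 (blk 10, set 2) → MISS  vc=[13, 25, 9, 14]
11: 0xa2 (blk 10, set 2) → L1-HIT  vc=[13, 25, 9, 14]

OUTCOME = L1-HIT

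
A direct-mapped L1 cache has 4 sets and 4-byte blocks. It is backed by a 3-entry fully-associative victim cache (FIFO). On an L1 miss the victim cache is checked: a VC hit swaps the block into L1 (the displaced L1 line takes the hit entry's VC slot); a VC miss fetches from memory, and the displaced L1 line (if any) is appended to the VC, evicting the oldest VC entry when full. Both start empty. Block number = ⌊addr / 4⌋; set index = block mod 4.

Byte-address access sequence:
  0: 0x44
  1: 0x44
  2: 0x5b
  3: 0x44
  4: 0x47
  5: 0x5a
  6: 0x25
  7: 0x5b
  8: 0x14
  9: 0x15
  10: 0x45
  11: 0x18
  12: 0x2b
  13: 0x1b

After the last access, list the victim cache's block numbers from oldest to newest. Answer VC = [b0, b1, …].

#0 0x44→b17/s1 MISS; vc=[]
#1 0x44→b17/s1 L1-HIT; vc=[]
#2 0x5b→b22/s2 MISS; vc=[]
#3 0x44→b17/s1 L1-HIT; vc=[]
#4 0x47→b17/s1 L1-HIT; vc=[]
#5 0x5a→b22/s2 L1-HIT; vc=[]
#6 0x25→b9/s1 MISS; vc=[17]
#7 0x5b→b22/s2 L1-HIT; vc=[17]
#8 0x14→b5/s1 MISS; vc=[17,9]
#9 0x15→b5/s1 L1-HIT; vc=[17,9]
#10 0x45→b17/s1 VC-HIT; vc=[5,9]
#11 0x18→b6/s2 MISS; vc=[5,9,22]
#12 0x2b→b10/s2 MISS; vc=[9,22,6]
#13 0x1b→b6/s2 VC-HIT; vc=[9,22,10]

VC = [9, 22, 10]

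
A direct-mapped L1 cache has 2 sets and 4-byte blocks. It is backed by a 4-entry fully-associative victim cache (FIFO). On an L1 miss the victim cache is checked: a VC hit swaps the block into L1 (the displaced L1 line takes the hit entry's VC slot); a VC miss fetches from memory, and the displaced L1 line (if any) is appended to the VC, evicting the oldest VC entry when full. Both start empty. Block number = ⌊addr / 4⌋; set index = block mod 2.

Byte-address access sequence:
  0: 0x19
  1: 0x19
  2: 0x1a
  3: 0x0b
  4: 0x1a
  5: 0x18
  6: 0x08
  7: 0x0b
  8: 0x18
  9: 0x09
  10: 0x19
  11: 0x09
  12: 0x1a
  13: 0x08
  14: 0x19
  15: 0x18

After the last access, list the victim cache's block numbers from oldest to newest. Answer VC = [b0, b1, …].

VC = [2]

0: 0x19 (blk 6, set 0) → MISS  vc=[]
1: 0x19 (blk 6, set 0) → L1-HIT  vc=[]
2: 0x1a (blk 6, set 0) → L1-HIT  vc=[]
3: 0xb (blk 2, set 0) → MISS  vc=[6]
4: 0x1a (blk 6, set 0) → VC-HIT  vc=[2]
5: 0x18 (blk 6, set 0) → L1-HIT  vc=[2]
6: 0x8 (blk 2, set 0) → VC-HIT  vc=[6]
7: 0xb (blk 2, set 0) → L1-HIT  vc=[6]
8: 0x18 (blk 6, set 0) → VC-HIT  vc=[2]
9: 0x9 (blk 2, set 0) → VC-HIT  vc=[6]
10: 0x19 (blk 6, set 0) → VC-HIT  vc=[2]
11: 0x9 (blk 2, set 0) → VC-HIT  vc=[6]
12: 0x1a (blk 6, set 0) → VC-HIT  vc=[2]
13: 0x8 (blk 2, set 0) → VC-HIT  vc=[6]
14: 0x19 (blk 6, set 0) → VC-HIT  vc=[2]
15: 0x18 (blk 6, set 0) → L1-HIT  vc=[2]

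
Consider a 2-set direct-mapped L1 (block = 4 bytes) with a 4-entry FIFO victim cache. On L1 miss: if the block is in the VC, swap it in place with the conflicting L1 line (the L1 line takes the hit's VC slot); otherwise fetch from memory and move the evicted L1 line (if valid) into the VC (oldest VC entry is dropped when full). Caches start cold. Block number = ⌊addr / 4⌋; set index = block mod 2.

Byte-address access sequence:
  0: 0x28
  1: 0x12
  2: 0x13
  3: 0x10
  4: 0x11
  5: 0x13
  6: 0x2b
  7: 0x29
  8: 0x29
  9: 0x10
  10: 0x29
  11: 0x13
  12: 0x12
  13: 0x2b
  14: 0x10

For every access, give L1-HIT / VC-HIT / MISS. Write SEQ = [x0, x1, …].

SEQ = [MISS, MISS, L1-HIT, L1-HIT, L1-HIT, L1-HIT, VC-HIT, L1-HIT, L1-HIT, VC-HIT, VC-HIT, VC-HIT, L1-HIT, VC-HIT, VC-HIT]

  [0] addr=0x28 blk=10 s=0: MISS | VC []
  [1] addr=0x12 blk=4 s=0: MISS | VC [10]
  [2] addr=0x13 blk=4 s=0: L1-HIT | VC [10]
  [3] addr=0x10 blk=4 s=0: L1-HIT | VC [10]
  [4] addr=0x11 blk=4 s=0: L1-HIT | VC [10]
  [5] addr=0x13 blk=4 s=0: L1-HIT | VC [10]
  [6] addr=0x2b blk=10 s=0: VC-HIT | VC [4]
  [7] addr=0x29 blk=10 s=0: L1-HIT | VC [4]
  [8] addr=0x29 blk=10 s=0: L1-HIT | VC [4]
  [9] addr=0x10 blk=4 s=0: VC-HIT | VC [10]
  [10] addr=0x29 blk=10 s=0: VC-HIT | VC [4]
  [11] addr=0x13 blk=4 s=0: VC-HIT | VC [10]
  [12] addr=0x12 blk=4 s=0: L1-HIT | VC [10]
  [13] addr=0x2b blk=10 s=0: VC-HIT | VC [4]
  [14] addr=0x10 blk=4 s=0: VC-HIT | VC [10]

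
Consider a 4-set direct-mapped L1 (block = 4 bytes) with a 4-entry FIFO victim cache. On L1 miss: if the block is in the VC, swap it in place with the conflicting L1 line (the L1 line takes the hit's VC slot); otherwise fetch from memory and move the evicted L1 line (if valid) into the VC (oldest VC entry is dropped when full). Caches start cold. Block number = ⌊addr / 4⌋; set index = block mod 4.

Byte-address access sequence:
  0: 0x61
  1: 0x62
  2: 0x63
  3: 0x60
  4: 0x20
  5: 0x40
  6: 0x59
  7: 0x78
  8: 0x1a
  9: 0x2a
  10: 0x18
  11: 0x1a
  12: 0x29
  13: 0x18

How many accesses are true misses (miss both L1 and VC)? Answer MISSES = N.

MISSES = 7

0: 0x61 (blk 24, set 0) → MISS  vc=[]
1: 0x62 (blk 24, set 0) → L1-HIT  vc=[]
2: 0x63 (blk 24, set 0) → L1-HIT  vc=[]
3: 0x60 (blk 24, set 0) → L1-HIT  vc=[]
4: 0x20 (blk 8, set 0) → MISS  vc=[24]
5: 0x40 (blk 16, set 0) → MISS  vc=[24, 8]
6: 0x59 (blk 22, set 2) → MISS  vc=[24, 8]
7: 0x78 (blk 30, set 2) → MISS  vc=[24, 8, 22]
8: 0x1a (blk 6, set 2) → MISS  vc=[24, 8, 22, 30]
9: 0x2a (blk 10, set 2) → MISS  vc=[8, 22, 30, 6]
10: 0x18 (blk 6, set 2) → VC-HIT  vc=[8, 22, 30, 10]
11: 0x1a (blk 6, set 2) → L1-HIT  vc=[8, 22, 30, 10]
12: 0x29 (blk 10, set 2) → VC-HIT  vc=[8, 22, 30, 6]
13: 0x18 (blk 6, set 2) → VC-HIT  vc=[8, 22, 30, 10]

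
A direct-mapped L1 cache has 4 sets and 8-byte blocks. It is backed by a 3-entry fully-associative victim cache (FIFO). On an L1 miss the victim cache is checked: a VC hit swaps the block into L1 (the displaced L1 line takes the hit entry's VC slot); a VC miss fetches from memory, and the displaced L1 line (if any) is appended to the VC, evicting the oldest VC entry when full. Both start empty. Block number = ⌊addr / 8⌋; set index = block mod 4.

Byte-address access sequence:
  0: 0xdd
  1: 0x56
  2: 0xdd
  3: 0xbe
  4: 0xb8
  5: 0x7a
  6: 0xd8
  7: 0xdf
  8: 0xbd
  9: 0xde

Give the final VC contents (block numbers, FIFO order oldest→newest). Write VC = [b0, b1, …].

VC = [15, 23]

  [0] addr=0xdd blk=27 s=3: MISS | VC []
  [1] addr=0x56 blk=10 s=2: MISS | VC []
  [2] addr=0xdd blk=27 s=3: L1-HIT | VC []
  [3] addr=0xbe blk=23 s=3: MISS | VC [27]
  [4] addr=0xb8 blk=23 s=3: L1-HIT | VC [27]
  [5] addr=0x7a blk=15 s=3: MISS | VC [27, 23]
  [6] addr=0xd8 blk=27 s=3: VC-HIT | VC [15, 23]
  [7] addr=0xdf blk=27 s=3: L1-HIT | VC [15, 23]
  [8] addr=0xbd blk=23 s=3: VC-HIT | VC [15, 27]
  [9] addr=0xde blk=27 s=3: VC-HIT | VC [15, 23]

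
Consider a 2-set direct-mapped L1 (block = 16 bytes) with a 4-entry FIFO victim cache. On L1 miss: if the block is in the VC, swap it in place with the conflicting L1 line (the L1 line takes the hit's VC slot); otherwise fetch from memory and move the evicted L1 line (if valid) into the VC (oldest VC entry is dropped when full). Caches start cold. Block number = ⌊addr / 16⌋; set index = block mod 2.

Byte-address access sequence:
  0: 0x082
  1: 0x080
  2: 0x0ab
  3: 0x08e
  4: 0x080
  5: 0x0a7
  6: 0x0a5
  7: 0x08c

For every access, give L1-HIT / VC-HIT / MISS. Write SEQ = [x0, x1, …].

SEQ = [MISS, L1-HIT, MISS, VC-HIT, L1-HIT, VC-HIT, L1-HIT, VC-HIT]

  [0] addr=0x82 blk=8 s=0: MISS | VC []
  [1] addr=0x80 blk=8 s=0: L1-HIT | VC []
  [2] addr=0xab blk=10 s=0: MISS | VC [8]
  [3] addr=0x8e blk=8 s=0: VC-HIT | VC [10]
  [4] addr=0x80 blk=8 s=0: L1-HIT | VC [10]
  [5] addr=0xa7 blk=10 s=0: VC-HIT | VC [8]
  [6] addr=0xa5 blk=10 s=0: L1-HIT | VC [8]
  [7] addr=0x8c blk=8 s=0: VC-HIT | VC [10]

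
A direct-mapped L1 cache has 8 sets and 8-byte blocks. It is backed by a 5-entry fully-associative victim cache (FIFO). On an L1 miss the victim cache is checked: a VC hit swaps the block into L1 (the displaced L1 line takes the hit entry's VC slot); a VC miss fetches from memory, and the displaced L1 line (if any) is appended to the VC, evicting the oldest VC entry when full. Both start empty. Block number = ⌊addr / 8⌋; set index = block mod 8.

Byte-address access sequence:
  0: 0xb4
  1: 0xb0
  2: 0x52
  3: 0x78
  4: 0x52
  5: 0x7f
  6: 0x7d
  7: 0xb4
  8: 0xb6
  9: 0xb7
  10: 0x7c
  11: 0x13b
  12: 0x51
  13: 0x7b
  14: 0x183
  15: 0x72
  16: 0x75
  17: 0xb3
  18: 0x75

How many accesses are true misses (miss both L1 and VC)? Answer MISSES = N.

#0 0xb4→b22/s6 MISS; vc=[]
#1 0xb0→b22/s6 L1-HIT; vc=[]
#2 0x52→b10/s2 MISS; vc=[]
#3 0x78→b15/s7 MISS; vc=[]
#4 0x52→b10/s2 L1-HIT; vc=[]
#5 0x7f→b15/s7 L1-HIT; vc=[]
#6 0x7d→b15/s7 L1-HIT; vc=[]
#7 0xb4→b22/s6 L1-HIT; vc=[]
#8 0xb6→b22/s6 L1-HIT; vc=[]
#9 0xb7→b22/s6 L1-HIT; vc=[]
#10 0x7c→b15/s7 L1-HIT; vc=[]
#11 0x13b→b39/s7 MISS; vc=[15]
#12 0x51→b10/s2 L1-HIT; vc=[15]
#13 0x7b→b15/s7 VC-HIT; vc=[39]
#14 0x183→b48/s0 MISS; vc=[39]
#15 0x72→b14/s6 MISS; vc=[39,22]
#16 0x75→b14/s6 L1-HIT; vc=[39,22]
#17 0xb3→b22/s6 VC-HIT; vc=[39,14]
#18 0x75→b14/s6 VC-HIT; vc=[39,22]

MISSES = 6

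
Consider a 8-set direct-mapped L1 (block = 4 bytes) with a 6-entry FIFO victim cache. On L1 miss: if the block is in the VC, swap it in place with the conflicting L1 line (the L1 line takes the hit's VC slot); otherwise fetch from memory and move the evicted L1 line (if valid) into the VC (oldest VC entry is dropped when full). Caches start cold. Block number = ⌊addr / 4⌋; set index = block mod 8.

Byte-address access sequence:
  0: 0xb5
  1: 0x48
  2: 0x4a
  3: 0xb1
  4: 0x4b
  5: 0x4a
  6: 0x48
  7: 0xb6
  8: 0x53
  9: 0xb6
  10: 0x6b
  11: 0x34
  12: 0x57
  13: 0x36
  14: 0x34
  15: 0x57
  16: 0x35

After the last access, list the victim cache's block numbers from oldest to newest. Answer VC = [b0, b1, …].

#0 0xb5→b45/s5 MISS; vc=[]
#1 0x48→b18/s2 MISS; vc=[]
#2 0x4a→b18/s2 L1-HIT; vc=[]
#3 0xb1→b44/s4 MISS; vc=[]
#4 0x4b→b18/s2 L1-HIT; vc=[]
#5 0x4a→b18/s2 L1-HIT; vc=[]
#6 0x48→b18/s2 L1-HIT; vc=[]
#7 0xb6→b45/s5 L1-HIT; vc=[]
#8 0x53→b20/s4 MISS; vc=[44]
#9 0xb6→b45/s5 L1-HIT; vc=[44]
#10 0x6b→b26/s2 MISS; vc=[44,18]
#11 0x34→b13/s5 MISS; vc=[44,18,45]
#12 0x57→b21/s5 MISS; vc=[44,18,45,13]
#13 0x36→b13/s5 VC-HIT; vc=[44,18,45,21]
#14 0x34→b13/s5 L1-HIT; vc=[44,18,45,21]
#15 0x57→b21/s5 VC-HIT; vc=[44,18,45,13]
#16 0x35→b13/s5 VC-HIT; vc=[44,18,45,21]

VC = [44, 18, 45, 21]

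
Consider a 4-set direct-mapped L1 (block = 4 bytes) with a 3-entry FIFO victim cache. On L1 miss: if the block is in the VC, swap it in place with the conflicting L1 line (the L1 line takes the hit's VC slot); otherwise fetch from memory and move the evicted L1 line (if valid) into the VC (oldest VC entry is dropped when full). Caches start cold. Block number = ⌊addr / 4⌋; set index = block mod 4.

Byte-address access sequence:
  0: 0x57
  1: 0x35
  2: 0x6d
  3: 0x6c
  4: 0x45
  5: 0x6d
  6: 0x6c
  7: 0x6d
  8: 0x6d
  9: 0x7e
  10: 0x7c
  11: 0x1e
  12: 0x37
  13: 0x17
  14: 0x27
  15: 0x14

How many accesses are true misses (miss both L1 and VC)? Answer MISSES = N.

0: 0x57 (blk 21, set 1) → MISS  vc=[]
1: 0x35 (blk 13, set 1) → MISS  vc=[21]
2: 0x6d (blk 27, set 3) → MISS  vc=[21]
3: 0x6c (blk 27, set 3) → L1-HIT  vc=[21]
4: 0x45 (blk 17, set 1) → MISS  vc=[21, 13]
5: 0x6d (blk 27, set 3) → L1-HIT  vc=[21, 13]
6: 0x6c (blk 27, set 3) → L1-HIT  vc=[21, 13]
7: 0x6d (blk 27, set 3) → L1-HIT  vc=[21, 13]
8: 0x6d (blk 27, set 3) → L1-HIT  vc=[21, 13]
9: 0x7e (blk 31, set 3) → MISS  vc=[21, 13, 27]
10: 0x7c (blk 31, set 3) → L1-HIT  vc=[21, 13, 27]
11: 0x1e (blk 7, set 3) → MISS  vc=[13, 27, 31]
12: 0x37 (blk 13, set 1) → VC-HIT  vc=[17, 27, 31]
13: 0x17 (blk 5, set 1) → MISS  vc=[27, 31, 13]
14: 0x27 (blk 9, set 1) → MISS  vc=[31, 13, 5]
15: 0x14 (blk 5, set 1) → VC-HIT  vc=[31, 13, 9]

MISSES = 8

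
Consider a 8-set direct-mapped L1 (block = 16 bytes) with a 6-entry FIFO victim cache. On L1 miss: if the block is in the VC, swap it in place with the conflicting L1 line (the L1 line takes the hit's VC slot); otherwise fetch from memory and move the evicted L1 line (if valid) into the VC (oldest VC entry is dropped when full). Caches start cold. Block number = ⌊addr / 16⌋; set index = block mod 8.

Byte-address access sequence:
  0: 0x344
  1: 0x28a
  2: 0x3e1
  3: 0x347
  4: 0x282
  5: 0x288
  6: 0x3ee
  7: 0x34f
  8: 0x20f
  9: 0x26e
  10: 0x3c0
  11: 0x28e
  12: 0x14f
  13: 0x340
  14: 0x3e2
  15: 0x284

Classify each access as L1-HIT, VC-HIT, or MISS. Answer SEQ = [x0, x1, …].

SEQ = [MISS, MISS, MISS, L1-HIT, L1-HIT, L1-HIT, L1-HIT, L1-HIT, MISS, MISS, MISS, VC-HIT, MISS, VC-HIT, VC-HIT, L1-HIT]

0: 0x344 (blk 52, set 4) → MISS  vc=[]
1: 0x28a (blk 40, set 0) → MISS  vc=[]
2: 0x3e1 (blk 62, set 6) → MISS  vc=[]
3: 0x347 (blk 52, set 4) → L1-HIT  vc=[]
4: 0x282 (blk 40, set 0) → L1-HIT  vc=[]
5: 0x288 (blk 40, set 0) → L1-HIT  vc=[]
6: 0x3ee (blk 62, set 6) → L1-HIT  vc=[]
7: 0x34f (blk 52, set 4) → L1-HIT  vc=[]
8: 0x20f (blk 32, set 0) → MISS  vc=[40]
9: 0x26e (blk 38, set 6) → MISS  vc=[40, 62]
10: 0x3c0 (blk 60, set 4) → MISS  vc=[40, 62, 52]
11: 0x28e (blk 40, set 0) → VC-HIT  vc=[32, 62, 52]
12: 0x14f (blk 20, set 4) → MISS  vc=[32, 62, 52, 60]
13: 0x340 (blk 52, set 4) → VC-HIT  vc=[32, 62, 20, 60]
14: 0x3e2 (blk 62, set 6) → VC-HIT  vc=[32, 38, 20, 60]
15: 0x284 (blk 40, set 0) → L1-HIT  vc=[32, 38, 20, 60]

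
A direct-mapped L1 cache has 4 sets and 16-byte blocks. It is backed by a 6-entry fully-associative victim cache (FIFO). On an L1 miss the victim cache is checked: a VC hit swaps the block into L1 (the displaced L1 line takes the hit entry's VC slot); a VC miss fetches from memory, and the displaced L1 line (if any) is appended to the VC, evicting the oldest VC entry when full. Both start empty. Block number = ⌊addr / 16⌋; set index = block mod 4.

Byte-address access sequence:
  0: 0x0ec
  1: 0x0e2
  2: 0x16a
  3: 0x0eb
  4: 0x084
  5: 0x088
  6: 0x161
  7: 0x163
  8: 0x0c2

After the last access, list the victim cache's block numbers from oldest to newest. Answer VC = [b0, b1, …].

VC = [14, 8]

  [0] addr=0xec blk=14 s=2: MISS | VC []
  [1] addr=0xe2 blk=14 s=2: L1-HIT | VC []
  [2] addr=0x16a blk=22 s=2: MISS | VC [14]
  [3] addr=0xeb blk=14 s=2: VC-HIT | VC [22]
  [4] addr=0x84 blk=8 s=0: MISS | VC [22]
  [5] addr=0x88 blk=8 s=0: L1-HIT | VC [22]
  [6] addr=0x161 blk=22 s=2: VC-HIT | VC [14]
  [7] addr=0x163 blk=22 s=2: L1-HIT | VC [14]
  [8] addr=0xc2 blk=12 s=0: MISS | VC [14, 8]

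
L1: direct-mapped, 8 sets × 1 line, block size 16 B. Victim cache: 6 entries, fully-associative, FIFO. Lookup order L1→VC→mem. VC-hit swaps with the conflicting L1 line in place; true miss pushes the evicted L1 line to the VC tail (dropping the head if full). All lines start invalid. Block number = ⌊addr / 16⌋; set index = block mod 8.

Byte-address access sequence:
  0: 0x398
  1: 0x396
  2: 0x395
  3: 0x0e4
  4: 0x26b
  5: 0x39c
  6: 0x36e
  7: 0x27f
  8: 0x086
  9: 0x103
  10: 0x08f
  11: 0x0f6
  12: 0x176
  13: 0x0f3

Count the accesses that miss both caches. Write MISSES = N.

  [0] addr=0x398 blk=57 s=1: MISS | VC []
  [1] addr=0x396 blk=57 s=1: L1-HIT | VC []
  [2] addr=0x395 blk=57 s=1: L1-HIT | VC []
  [3] addr=0xe4 blk=14 s=6: MISS | VC []
  [4] addr=0x26b blk=38 s=6: MISS | VC [14]
  [5] addr=0x39c blk=57 s=1: L1-HIT | VC [14]
  [6] addr=0x36e blk=54 s=6: MISS | VC [14, 38]
  [7] addr=0x27f blk=39 s=7: MISS | VC [14, 38]
  [8] addr=0x86 blk=8 s=0: MISS | VC [14, 38]
  [9] addr=0x103 blk=16 s=0: MISS | VC [14, 38, 8]
  [10] addr=0x8f blk=8 s=0: VC-HIT | VC [14, 38, 16]
  [11] addr=0xf6 blk=15 s=7: MISS | VC [14, 38, 16, 39]
  [12] addr=0x176 blk=23 s=7: MISS | VC [14, 38, 16, 39, 15]
  [13] addr=0xf3 blk=15 s=7: VC-HIT | VC [14, 38, 16, 39, 23]

MISSES = 9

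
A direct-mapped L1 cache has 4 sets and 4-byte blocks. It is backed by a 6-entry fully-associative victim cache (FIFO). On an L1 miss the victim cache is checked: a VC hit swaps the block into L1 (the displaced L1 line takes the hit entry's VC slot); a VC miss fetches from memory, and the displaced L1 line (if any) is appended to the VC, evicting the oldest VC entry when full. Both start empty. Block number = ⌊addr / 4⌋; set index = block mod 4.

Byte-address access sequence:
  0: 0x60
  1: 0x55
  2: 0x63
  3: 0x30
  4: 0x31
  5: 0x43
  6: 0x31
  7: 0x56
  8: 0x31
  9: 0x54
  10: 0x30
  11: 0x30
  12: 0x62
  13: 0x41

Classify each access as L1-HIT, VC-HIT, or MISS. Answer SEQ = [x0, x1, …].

SEQ = [MISS, MISS, L1-HIT, MISS, L1-HIT, MISS, VC-HIT, L1-HIT, L1-HIT, L1-HIT, L1-HIT, L1-HIT, VC-HIT, VC-HIT]

#0 0x60→b24/s0 MISS; vc=[]
#1 0x55→b21/s1 MISS; vc=[]
#2 0x63→b24/s0 L1-HIT; vc=[]
#3 0x30→b12/s0 MISS; vc=[24]
#4 0x31→b12/s0 L1-HIT; vc=[24]
#5 0x43→b16/s0 MISS; vc=[24,12]
#6 0x31→b12/s0 VC-HIT; vc=[24,16]
#7 0x56→b21/s1 L1-HIT; vc=[24,16]
#8 0x31→b12/s0 L1-HIT; vc=[24,16]
#9 0x54→b21/s1 L1-HIT; vc=[24,16]
#10 0x30→b12/s0 L1-HIT; vc=[24,16]
#11 0x30→b12/s0 L1-HIT; vc=[24,16]
#12 0x62→b24/s0 VC-HIT; vc=[12,16]
#13 0x41→b16/s0 VC-HIT; vc=[12,24]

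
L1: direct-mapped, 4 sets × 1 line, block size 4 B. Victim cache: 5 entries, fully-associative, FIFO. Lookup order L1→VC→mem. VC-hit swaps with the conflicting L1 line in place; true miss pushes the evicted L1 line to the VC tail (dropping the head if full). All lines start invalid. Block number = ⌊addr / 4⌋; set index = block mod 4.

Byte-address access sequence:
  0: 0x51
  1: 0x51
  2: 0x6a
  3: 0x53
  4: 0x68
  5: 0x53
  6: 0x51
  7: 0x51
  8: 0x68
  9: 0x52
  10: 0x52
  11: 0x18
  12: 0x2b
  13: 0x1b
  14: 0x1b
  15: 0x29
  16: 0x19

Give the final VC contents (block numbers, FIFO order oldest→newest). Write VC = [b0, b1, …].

  [0] addr=0x51 blk=20 s=0: MISS | VC []
  [1] addr=0x51 blk=20 s=0: L1-HIT | VC []
  [2] addr=0x6a blk=26 s=2: MISS | VC []
  [3] addr=0x53 blk=20 s=0: L1-HIT | VC []
  [4] addr=0x68 blk=26 s=2: L1-HIT | VC []
  [5] addr=0x53 blk=20 s=0: L1-HIT | VC []
  [6] addr=0x51 blk=20 s=0: L1-HIT | VC []
  [7] addr=0x51 blk=20 s=0: L1-HIT | VC []
  [8] addr=0x68 blk=26 s=2: L1-HIT | VC []
  [9] addr=0x52 blk=20 s=0: L1-HIT | VC []
  [10] addr=0x52 blk=20 s=0: L1-HIT | VC []
  [11] addr=0x18 blk=6 s=2: MISS | VC [26]
  [12] addr=0x2b blk=10 s=2: MISS | VC [26, 6]
  [13] addr=0x1b blk=6 s=2: VC-HIT | VC [26, 10]
  [14] addr=0x1b blk=6 s=2: L1-HIT | VC [26, 10]
  [15] addr=0x29 blk=10 s=2: VC-HIT | VC [26, 6]
  [16] addr=0x19 blk=6 s=2: VC-HIT | VC [26, 10]

VC = [26, 10]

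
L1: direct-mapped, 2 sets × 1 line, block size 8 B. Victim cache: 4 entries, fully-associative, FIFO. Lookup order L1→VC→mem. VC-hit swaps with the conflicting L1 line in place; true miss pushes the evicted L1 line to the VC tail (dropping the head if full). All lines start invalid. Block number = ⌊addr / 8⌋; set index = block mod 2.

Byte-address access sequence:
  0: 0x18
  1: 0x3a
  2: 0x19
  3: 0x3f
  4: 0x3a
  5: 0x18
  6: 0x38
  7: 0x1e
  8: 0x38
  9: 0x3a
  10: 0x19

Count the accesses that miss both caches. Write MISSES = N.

#0 0x18→b3/s1 MISS; vc=[]
#1 0x3a→b7/s1 MISS; vc=[3]
#2 0x19→b3/s1 VC-HIT; vc=[7]
#3 0x3f→b7/s1 VC-HIT; vc=[3]
#4 0x3a→b7/s1 L1-HIT; vc=[3]
#5 0x18→b3/s1 VC-HIT; vc=[7]
#6 0x38→b7/s1 VC-HIT; vc=[3]
#7 0x1e→b3/s1 VC-HIT; vc=[7]
#8 0x38→b7/s1 VC-HIT; vc=[3]
#9 0x3a→b7/s1 L1-HIT; vc=[3]
#10 0x19→b3/s1 VC-HIT; vc=[7]

MISSES = 2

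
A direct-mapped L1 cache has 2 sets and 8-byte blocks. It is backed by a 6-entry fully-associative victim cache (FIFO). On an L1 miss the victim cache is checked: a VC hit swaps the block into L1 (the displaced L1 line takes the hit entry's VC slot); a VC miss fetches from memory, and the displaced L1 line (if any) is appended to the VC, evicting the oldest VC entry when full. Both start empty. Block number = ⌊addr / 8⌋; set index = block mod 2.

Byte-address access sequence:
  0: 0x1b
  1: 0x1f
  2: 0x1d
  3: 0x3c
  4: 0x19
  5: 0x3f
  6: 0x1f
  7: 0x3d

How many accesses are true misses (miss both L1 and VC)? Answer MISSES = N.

MISSES = 2

0: 0x1b (blk 3, set 1) → MISS  vc=[]
1: 0x1f (blk 3, set 1) → L1-HIT  vc=[]
2: 0x1d (blk 3, set 1) → L1-HIT  vc=[]
3: 0x3c (blk 7, set 1) → MISS  vc=[3]
4: 0x19 (blk 3, set 1) → VC-HIT  vc=[7]
5: 0x3f (blk 7, set 1) → VC-HIT  vc=[3]
6: 0x1f (blk 3, set 1) → VC-HIT  vc=[7]
7: 0x3d (blk 7, set 1) → VC-HIT  vc=[3]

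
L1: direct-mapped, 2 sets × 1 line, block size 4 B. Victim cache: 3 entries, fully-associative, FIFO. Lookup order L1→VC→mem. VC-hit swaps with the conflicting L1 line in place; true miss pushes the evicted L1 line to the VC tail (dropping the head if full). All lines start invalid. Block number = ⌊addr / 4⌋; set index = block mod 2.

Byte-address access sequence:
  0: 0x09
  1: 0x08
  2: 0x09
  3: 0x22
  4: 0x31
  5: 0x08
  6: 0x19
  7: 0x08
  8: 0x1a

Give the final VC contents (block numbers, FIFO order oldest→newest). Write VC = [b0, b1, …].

VC = [12, 8, 2]

  [0] addr=0x9 blk=2 s=0: MISS | VC []
  [1] addr=0x8 blk=2 s=0: L1-HIT | VC []
  [2] addr=0x9 blk=2 s=0: L1-HIT | VC []
  [3] addr=0x22 blk=8 s=0: MISS | VC [2]
  [4] addr=0x31 blk=12 s=0: MISS | VC [2, 8]
  [5] addr=0x8 blk=2 s=0: VC-HIT | VC [12, 8]
  [6] addr=0x19 blk=6 s=0: MISS | VC [12, 8, 2]
  [7] addr=0x8 blk=2 s=0: VC-HIT | VC [12, 8, 6]
  [8] addr=0x1a blk=6 s=0: VC-HIT | VC [12, 8, 2]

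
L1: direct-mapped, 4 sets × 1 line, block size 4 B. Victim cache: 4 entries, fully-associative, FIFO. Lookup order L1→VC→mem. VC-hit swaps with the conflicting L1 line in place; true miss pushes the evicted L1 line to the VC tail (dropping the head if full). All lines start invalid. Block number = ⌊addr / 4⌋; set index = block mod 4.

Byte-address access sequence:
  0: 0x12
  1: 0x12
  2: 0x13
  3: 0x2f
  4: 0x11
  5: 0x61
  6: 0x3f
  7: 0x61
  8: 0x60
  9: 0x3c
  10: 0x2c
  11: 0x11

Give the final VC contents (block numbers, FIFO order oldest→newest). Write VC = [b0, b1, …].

0: 0x12 (blk 4, set 0) → MISS  vc=[]
1: 0x12 (blk 4, set 0) → L1-HIT  vc=[]
2: 0x13 (blk 4, set 0) → L1-HIT  vc=[]
3: 0x2f (blk 11, set 3) → MISS  vc=[]
4: 0x11 (blk 4, set 0) → L1-HIT  vc=[]
5: 0x61 (blk 24, set 0) → MISS  vc=[4]
6: 0x3f (blk 15, set 3) → MISS  vc=[4, 11]
7: 0x61 (blk 24, set 0) → L1-HIT  vc=[4, 11]
8: 0x60 (blk 24, set 0) → L1-HIT  vc=[4, 11]
9: 0x3c (blk 15, set 3) → L1-HIT  vc=[4, 11]
10: 0x2c (blk 11, set 3) → VC-HIT  vc=[4, 15]
11: 0x11 (blk 4, set 0) → VC-HIT  vc=[24, 15]

VC = [24, 15]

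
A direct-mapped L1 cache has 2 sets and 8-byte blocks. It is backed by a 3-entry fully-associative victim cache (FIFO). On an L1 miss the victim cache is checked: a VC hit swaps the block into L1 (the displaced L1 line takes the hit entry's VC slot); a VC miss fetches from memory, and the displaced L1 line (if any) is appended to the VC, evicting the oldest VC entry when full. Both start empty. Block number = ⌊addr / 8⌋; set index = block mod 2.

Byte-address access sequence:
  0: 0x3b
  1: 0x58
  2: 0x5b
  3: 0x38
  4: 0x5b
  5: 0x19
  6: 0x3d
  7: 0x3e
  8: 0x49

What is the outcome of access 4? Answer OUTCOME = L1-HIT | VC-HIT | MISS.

0: 0x3b (blk 7, set 1) → MISS  vc=[]
1: 0x58 (blk 11, set 1) → MISS  vc=[7]
2: 0x5b (blk 11, set 1) → L1-HIT  vc=[7]
3: 0x38 (blk 7, set 1) → VC-HIT  vc=[11]
4: 0x5b (blk 11, set 1) → VC-HIT  vc=[7]
5: 0x19 (blk 3, set 1) → MISS  vc=[7, 11]
6: 0x3d (blk 7, set 1) → VC-HIT  vc=[3, 11]
7: 0x3e (blk 7, set 1) → L1-HIT  vc=[3, 11]
8: 0x49 (blk 9, set 1) → MISS  vc=[3, 11, 7]

OUTCOME = VC-HIT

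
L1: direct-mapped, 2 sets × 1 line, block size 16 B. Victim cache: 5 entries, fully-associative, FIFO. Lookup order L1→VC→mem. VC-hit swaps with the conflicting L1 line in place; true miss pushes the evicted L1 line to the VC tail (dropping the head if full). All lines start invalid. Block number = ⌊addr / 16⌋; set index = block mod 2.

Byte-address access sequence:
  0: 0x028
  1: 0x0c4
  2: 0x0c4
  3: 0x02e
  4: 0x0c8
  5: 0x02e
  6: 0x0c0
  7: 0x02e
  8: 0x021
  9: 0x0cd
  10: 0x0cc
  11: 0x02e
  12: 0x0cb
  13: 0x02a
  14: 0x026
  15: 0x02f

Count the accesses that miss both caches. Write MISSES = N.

MISSES = 2

  [0] addr=0x28 blk=2 s=0: MISS | VC []
  [1] addr=0xc4 blk=12 s=0: MISS | VC [2]
  [2] addr=0xc4 blk=12 s=0: L1-HIT | VC [2]
  [3] addr=0x2e blk=2 s=0: VC-HIT | VC [12]
  [4] addr=0xc8 blk=12 s=0: VC-HIT | VC [2]
  [5] addr=0x2e blk=2 s=0: VC-HIT | VC [12]
  [6] addr=0xc0 blk=12 s=0: VC-HIT | VC [2]
  [7] addr=0x2e blk=2 s=0: VC-HIT | VC [12]
  [8] addr=0x21 blk=2 s=0: L1-HIT | VC [12]
  [9] addr=0xcd blk=12 s=0: VC-HIT | VC [2]
  [10] addr=0xcc blk=12 s=0: L1-HIT | VC [2]
  [11] addr=0x2e blk=2 s=0: VC-HIT | VC [12]
  [12] addr=0xcb blk=12 s=0: VC-HIT | VC [2]
  [13] addr=0x2a blk=2 s=0: VC-HIT | VC [12]
  [14] addr=0x26 blk=2 s=0: L1-HIT | VC [12]
  [15] addr=0x2f blk=2 s=0: L1-HIT | VC [12]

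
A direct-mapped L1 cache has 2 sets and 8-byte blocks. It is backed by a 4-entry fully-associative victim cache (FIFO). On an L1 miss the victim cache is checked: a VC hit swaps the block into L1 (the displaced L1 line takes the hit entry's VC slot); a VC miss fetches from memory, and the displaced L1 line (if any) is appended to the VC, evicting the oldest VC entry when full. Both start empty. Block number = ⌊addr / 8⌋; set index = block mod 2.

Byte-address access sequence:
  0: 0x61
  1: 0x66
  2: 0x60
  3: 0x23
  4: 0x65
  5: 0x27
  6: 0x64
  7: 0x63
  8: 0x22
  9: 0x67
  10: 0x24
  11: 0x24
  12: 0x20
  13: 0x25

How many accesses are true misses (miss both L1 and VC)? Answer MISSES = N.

#0 0x61→b12/s0 MISS; vc=[]
#1 0x66→b12/s0 L1-HIT; vc=[]
#2 0x60→b12/s0 L1-HIT; vc=[]
#3 0x23→b4/s0 MISS; vc=[12]
#4 0x65→b12/s0 VC-HIT; vc=[4]
#5 0x27→b4/s0 VC-HIT; vc=[12]
#6 0x64→b12/s0 VC-HIT; vc=[4]
#7 0x63→b12/s0 L1-HIT; vc=[4]
#8 0x22→b4/s0 VC-HIT; vc=[12]
#9 0x67→b12/s0 VC-HIT; vc=[4]
#10 0x24→b4/s0 VC-HIT; vc=[12]
#11 0x24→b4/s0 L1-HIT; vc=[12]
#12 0x20→b4/s0 L1-HIT; vc=[12]
#13 0x25→b4/s0 L1-HIT; vc=[12]

MISSES = 2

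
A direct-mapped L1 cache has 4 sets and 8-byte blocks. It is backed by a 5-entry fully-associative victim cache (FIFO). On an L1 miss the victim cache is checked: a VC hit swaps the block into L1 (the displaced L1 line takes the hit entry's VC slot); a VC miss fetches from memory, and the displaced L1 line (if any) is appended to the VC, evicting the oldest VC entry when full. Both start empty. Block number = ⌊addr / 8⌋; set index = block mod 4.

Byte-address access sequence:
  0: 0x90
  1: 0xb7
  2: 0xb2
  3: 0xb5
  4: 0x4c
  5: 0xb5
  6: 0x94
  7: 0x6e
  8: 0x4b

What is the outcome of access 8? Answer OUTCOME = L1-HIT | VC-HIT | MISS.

0: 0x90 (blk 18, set 2) → MISS  vc=[]
1: 0xb7 (blk 22, set 2) → MISS  vc=[18]
2: 0xb2 (blk 22, set 2) → L1-HIT  vc=[18]
3: 0xb5 (blk 22, set 2) → L1-HIT  vc=[18]
4: 0x4c (blk 9, set 1) → MISS  vc=[18]
5: 0xb5 (blk 22, set 2) → L1-HIT  vc=[18]
6: 0x94 (blk 18, set 2) → VC-HIT  vc=[22]
7: 0x6e (blk 13, set 1) → MISS  vc=[22, 9]
8: 0x4b (blk 9, set 1) → VC-HIT  vc=[22, 13]

OUTCOME = VC-HIT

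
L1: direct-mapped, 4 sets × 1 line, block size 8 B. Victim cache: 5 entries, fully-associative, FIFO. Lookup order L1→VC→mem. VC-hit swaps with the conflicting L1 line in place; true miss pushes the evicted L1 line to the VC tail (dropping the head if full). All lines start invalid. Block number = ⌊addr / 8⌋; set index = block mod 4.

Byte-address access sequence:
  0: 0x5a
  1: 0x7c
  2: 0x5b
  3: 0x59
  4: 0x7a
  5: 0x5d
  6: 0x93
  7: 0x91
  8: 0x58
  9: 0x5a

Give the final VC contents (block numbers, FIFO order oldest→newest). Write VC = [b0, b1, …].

VC = [15]

0: 0x5a (blk 11, set 3) → MISS  vc=[]
1: 0x7c (blk 15, set 3) → MISS  vc=[11]
2: 0x5b (blk 11, set 3) → VC-HIT  vc=[15]
3: 0x59 (blk 11, set 3) → L1-HIT  vc=[15]
4: 0x7a (blk 15, set 3) → VC-HIT  vc=[11]
5: 0x5d (blk 11, set 3) → VC-HIT  vc=[15]
6: 0x93 (blk 18, set 2) → MISS  vc=[15]
7: 0x91 (blk 18, set 2) → L1-HIT  vc=[15]
8: 0x58 (blk 11, set 3) → L1-HIT  vc=[15]
9: 0x5a (blk 11, set 3) → L1-HIT  vc=[15]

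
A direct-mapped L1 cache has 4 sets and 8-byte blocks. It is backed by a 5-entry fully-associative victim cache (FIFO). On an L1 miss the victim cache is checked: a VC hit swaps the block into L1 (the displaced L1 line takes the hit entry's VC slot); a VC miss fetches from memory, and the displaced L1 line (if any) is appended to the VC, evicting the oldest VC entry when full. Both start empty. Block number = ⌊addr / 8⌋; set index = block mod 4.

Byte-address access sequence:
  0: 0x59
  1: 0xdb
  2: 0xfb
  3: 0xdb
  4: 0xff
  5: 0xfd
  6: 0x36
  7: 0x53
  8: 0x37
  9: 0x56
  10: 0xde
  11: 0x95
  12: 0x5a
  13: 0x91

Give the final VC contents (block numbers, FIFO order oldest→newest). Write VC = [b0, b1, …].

VC = [27, 31, 6, 10]

  [0] addr=0x59 blk=11 s=3: MISS | VC []
  [1] addr=0xdb blk=27 s=3: MISS | VC [11]
  [2] addr=0xfb blk=31 s=3: MISS | VC [11, 27]
  [3] addr=0xdb blk=27 s=3: VC-HIT | VC [11, 31]
  [4] addr=0xff blk=31 s=3: VC-HIT | VC [11, 27]
  [5] addr=0xfd blk=31 s=3: L1-HIT | VC [11, 27]
  [6] addr=0x36 blk=6 s=2: MISS | VC [11, 27]
  [7] addr=0x53 blk=10 s=2: MISS | VC [11, 27, 6]
  [8] addr=0x37 blk=6 s=2: VC-HIT | VC [11, 27, 10]
  [9] addr=0x56 blk=10 s=2: VC-HIT | VC [11, 27, 6]
  [10] addr=0xde blk=27 s=3: VC-HIT | VC [11, 31, 6]
  [11] addr=0x95 blk=18 s=2: MISS | VC [11, 31, 6, 10]
  [12] addr=0x5a blk=11 s=3: VC-HIT | VC [27, 31, 6, 10]
  [13] addr=0x91 blk=18 s=2: L1-HIT | VC [27, 31, 6, 10]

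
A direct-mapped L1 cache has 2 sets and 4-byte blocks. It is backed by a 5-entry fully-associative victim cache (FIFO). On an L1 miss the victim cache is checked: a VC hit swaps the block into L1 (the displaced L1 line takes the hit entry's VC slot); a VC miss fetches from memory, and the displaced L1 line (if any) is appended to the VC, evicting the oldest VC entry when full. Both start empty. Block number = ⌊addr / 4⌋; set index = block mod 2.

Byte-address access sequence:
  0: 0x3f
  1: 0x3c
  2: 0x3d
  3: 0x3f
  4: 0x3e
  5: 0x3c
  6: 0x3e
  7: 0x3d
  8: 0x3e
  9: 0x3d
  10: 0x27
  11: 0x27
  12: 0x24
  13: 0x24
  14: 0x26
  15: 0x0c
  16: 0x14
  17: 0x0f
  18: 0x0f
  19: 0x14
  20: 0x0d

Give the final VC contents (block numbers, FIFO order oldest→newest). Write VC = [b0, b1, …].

VC = [15, 9, 5]

0: 0x3f (blk 15, set 1) → MISS  vc=[]
1: 0x3c (blk 15, set 1) → L1-HIT  vc=[]
2: 0x3d (blk 15, set 1) → L1-HIT  vc=[]
3: 0x3f (blk 15, set 1) → L1-HIT  vc=[]
4: 0x3e (blk 15, set 1) → L1-HIT  vc=[]
5: 0x3c (blk 15, set 1) → L1-HIT  vc=[]
6: 0x3e (blk 15, set 1) → L1-HIT  vc=[]
7: 0x3d (blk 15, set 1) → L1-HIT  vc=[]
8: 0x3e (blk 15, set 1) → L1-HIT  vc=[]
9: 0x3d (blk 15, set 1) → L1-HIT  vc=[]
10: 0x27 (blk 9, set 1) → MISS  vc=[15]
11: 0x27 (blk 9, set 1) → L1-HIT  vc=[15]
12: 0x24 (blk 9, set 1) → L1-HIT  vc=[15]
13: 0x24 (blk 9, set 1) → L1-HIT  vc=[15]
14: 0x26 (blk 9, set 1) → L1-HIT  vc=[15]
15: 0xc (blk 3, set 1) → MISS  vc=[15, 9]
16: 0x14 (blk 5, set 1) → MISS  vc=[15, 9, 3]
17: 0xf (blk 3, set 1) → VC-HIT  vc=[15, 9, 5]
18: 0xf (blk 3, set 1) → L1-HIT  vc=[15, 9, 5]
19: 0x14 (blk 5, set 1) → VC-HIT  vc=[15, 9, 3]
20: 0xd (blk 3, set 1) → VC-HIT  vc=[15, 9, 5]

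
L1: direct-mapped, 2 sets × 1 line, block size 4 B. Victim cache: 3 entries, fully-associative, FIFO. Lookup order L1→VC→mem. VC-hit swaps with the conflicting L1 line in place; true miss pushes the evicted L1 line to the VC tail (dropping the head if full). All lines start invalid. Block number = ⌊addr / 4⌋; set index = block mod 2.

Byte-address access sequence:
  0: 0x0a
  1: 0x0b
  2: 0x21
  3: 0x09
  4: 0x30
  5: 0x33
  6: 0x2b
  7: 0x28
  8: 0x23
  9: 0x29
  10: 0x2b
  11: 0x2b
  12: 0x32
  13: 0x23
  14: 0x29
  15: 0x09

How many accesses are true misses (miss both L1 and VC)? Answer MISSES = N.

MISSES = 4

0: 0xa (blk 2, set 0) → MISS  vc=[]
1: 0xb (blk 2, set 0) → L1-HIT  vc=[]
2: 0x21 (blk 8, set 0) → MISS  vc=[2]
3: 0x9 (blk 2, set 0) → VC-HIT  vc=[8]
4: 0x30 (blk 12, set 0) → MISS  vc=[8, 2]
5: 0x33 (blk 12, set 0) → L1-HIT  vc=[8, 2]
6: 0x2b (blk 10, set 0) → MISS  vc=[8, 2, 12]
7: 0x28 (blk 10, set 0) → L1-HIT  vc=[8, 2, 12]
8: 0x23 (blk 8, set 0) → VC-HIT  vc=[10, 2, 12]
9: 0x29 (blk 10, set 0) → VC-HIT  vc=[8, 2, 12]
10: 0x2b (blk 10, set 0) → L1-HIT  vc=[8, 2, 12]
11: 0x2b (blk 10, set 0) → L1-HIT  vc=[8, 2, 12]
12: 0x32 (blk 12, set 0) → VC-HIT  vc=[8, 2, 10]
13: 0x23 (blk 8, set 0) → VC-HIT  vc=[12, 2, 10]
14: 0x29 (blk 10, set 0) → VC-HIT  vc=[12, 2, 8]
15: 0x9 (blk 2, set 0) → VC-HIT  vc=[12, 10, 8]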